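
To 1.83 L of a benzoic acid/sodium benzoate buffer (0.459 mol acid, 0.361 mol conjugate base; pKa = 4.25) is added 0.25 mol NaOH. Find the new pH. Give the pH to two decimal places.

OH- converts C6H5COOH to C6H5COO-: C6H5COOH → 0.209 mol, C6H5COO- → 0.611 mol.
pH = pKa + log([A⁻]/[HA]) = 4.25 + log(0.611/0.209) = 4.25 +0.466

pH = 4.72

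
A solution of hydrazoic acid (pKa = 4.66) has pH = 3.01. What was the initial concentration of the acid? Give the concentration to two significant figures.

[H+] = 10^(-3.01) = 9.77 × 10^-4 M = x
Ka = 10^(−4.66) = 2.19 × 10^-5
Ka = x²/(C₀ − x) ⇒ C₀ = x + x²/Ka
C₀ = 9.77 × 10^-4 + (9.77 × 10^-4)²/(2.19 × 10^-5) = 4.46 × 10^-2 M

C₀ = 4.5 × 10^-2 M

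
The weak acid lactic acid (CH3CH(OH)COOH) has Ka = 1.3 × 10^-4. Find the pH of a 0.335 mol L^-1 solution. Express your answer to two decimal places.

CH3CH(OH)COOH ⇌ CH3CH(OH)COO- + H+
Ka = x²/(0.335 − x) = 1.3 × 10^-4
Neglecting x in the denominator: x = √(1.3 × 10^-4 × 0.335) = 6.60 × 10^-3 M
(x/C₀ = 2% < 5%, so the approximation holds.)
pH = −log[H+] = −log(6.60 × 10^-3) = 2.18

pH = 2.18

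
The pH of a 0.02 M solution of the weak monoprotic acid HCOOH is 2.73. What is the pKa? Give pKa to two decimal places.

pKa = 3.72

[H+] = 10^(-2.73) = 1.86 × 10^-3 M
At equilibrium [HA] = 0.02 − 1.86 × 10^-3 = 1.81 × 10^-2 M
Ka = [H+][A-]/[HA] = (1.86 × 10^-3)² / 1.81 × 10^-2 = 1.91 × 10^-4
pKa = -log(1.91 × 10^-4) = 3.72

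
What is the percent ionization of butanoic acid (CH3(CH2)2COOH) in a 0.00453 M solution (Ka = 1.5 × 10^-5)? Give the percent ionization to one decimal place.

5.6%

CH3(CH2)2COOH ⇌ CH3(CH2)2COO- + H+; let x = [H+] at equilibrium.
Solve x² + 1.5e-05x − 6.8e-08 = 0 → x = 2.53 × 10^-4 M
Fraction ionized = 2.53 × 10^-4 / 0.00453 = 0.0558 → 5.6%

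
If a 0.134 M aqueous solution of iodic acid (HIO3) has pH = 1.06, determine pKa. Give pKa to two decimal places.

pKa = 0.79

[H+] = 10^(-1.06) = 8.71 × 10^-2 M
At equilibrium [HA] = 0.134 − 8.71 × 10^-2 = 4.69 × 10^-2 M
Ka = [H+][A-]/[HA] = (8.71 × 10^-2)² / 4.69 × 10^-2 = 1.62 × 10^-1
pKa = -log(1.62 × 10^-1) = 0.79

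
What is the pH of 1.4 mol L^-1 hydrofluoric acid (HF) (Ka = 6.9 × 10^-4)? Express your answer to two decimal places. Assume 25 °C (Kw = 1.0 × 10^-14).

pH = 1.51

HF ⇌ F- + H+
Ka = x²/(1.4 − x) = 6.9 × 10^-4
Since Ka ≪ C₀, x ≈ √(Ka·C₀) = 3.11 × 10^-2 M.
pH = −log(3.11 × 10^-2) = 1.51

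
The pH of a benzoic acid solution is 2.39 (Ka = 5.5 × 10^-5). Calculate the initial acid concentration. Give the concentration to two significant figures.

C₀ = 3.1 × 10^-1 M

[H+] = 10^(-2.39) = 4.07 × 10^-3 M = x
Ka = x²/(C₀ − x) ⇒ C₀ = x + x²/Ka
C₀ = 4.07 × 10^-3 + (4.07 × 10^-3)²/(5.5 × 10^-5) = 3.05 × 10^-1 M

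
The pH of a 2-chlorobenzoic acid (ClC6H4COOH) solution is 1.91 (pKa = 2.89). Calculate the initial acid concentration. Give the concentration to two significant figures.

[H+] = 10^(-1.91) = 1.23 × 10^-2 M = x
Ka = 10^(−2.89) = 1.29 × 10^-3
Ka = x²/(C₀ − x) ⇒ C₀ = x + x²/Ka
C₀ = 1.23 × 10^-2 + (1.23 × 10^-2)²/(1.29 × 10^-3) = 1.30 × 10^-1 M

C₀ = 1.3 × 10^-1 M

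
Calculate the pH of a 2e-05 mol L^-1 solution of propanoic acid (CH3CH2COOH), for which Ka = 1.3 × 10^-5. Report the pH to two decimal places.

pH = 4.96

CH3CH2COOH ⇌ CH3CH2COO- + H+
Ka = [H+]²/(2e-05 − [H+]) = 1.3 × 10^-5
[H+] is not negligible relative to C₀; solve [H+]² + 1.3e-05·[H+] − 2.6e-10 = 0.
[H+] = [−1.3e-05 + √(1.3e-05² + 1.04e-09)]/2 = 1.09 × 10^-5 M
pH = −log(1.09 × 10^-5) = 4.96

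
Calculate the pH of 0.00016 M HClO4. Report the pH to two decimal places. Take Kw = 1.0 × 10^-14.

pH = 3.80

HClO4 is a strong acid and dissociates completely, so [H+] = 0.00016 M.
pH = -log(0.00016) = 3.80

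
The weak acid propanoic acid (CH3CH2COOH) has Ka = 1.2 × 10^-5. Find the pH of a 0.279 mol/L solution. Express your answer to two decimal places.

pH = 2.74

CH3CH2COOH ⇌ CH3CH2COO- + H+
Ka = x²/(0.279 − x) = 1.2 × 10^-5
Since Ka ≪ C₀, x ≈ √(Ka·C₀) = 1.83 × 10^-3 M.
Check: 0.66% ionized — well under 5%, approximation valid.
pH = −log[H+] = −log(1.83 × 10^-3) = 2.74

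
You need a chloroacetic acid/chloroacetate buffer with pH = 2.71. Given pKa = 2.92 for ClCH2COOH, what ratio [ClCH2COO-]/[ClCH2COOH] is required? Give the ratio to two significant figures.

pH = pKa + log(r) ⇒ log(r) = 2.71 − 2.92 = -0.21
r = [ClCH2COO-]/[ClCH2COOH] = 10^(-0.21) = 0.617

ratio = 0.62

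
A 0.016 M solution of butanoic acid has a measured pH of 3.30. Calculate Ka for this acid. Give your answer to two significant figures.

Ka = 1.6 × 10^-5

[H+] = 10^(-3.30) = 5.01 × 10^-4 M
At equilibrium [HA] = 0.016 − 5.01 × 10^-4 = 1.55 × 10^-2 M
Ka = [H+][A-]/[HA] = (5.01 × 10^-4)² / 1.55 × 10^-2 = 1.6 × 10^-5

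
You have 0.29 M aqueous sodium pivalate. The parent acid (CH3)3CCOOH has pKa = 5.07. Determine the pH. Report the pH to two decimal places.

pH = 9.27

(CH3)3CCOO- is the conjugate base of the weak acid (CH3)3CCOOH.
Ka = 10^(−5.07) = 8.51 × 10^-6
Kb = Kw/Ka = 1.0×10^-14 / 8.51 × 10^-6 = 1.18 × 10^-9
Kb = [OH-]²/(0.29 − [OH-]) = 1.18 × 10^-9
Assume [OH-] ≪ 0.29: [OH-] ≈ √(1.18 × 10^-9 × 0.29) = 1.85 × 10^-5 M
pOH = 4.73, so pH = 14.00 − pOH = 9.27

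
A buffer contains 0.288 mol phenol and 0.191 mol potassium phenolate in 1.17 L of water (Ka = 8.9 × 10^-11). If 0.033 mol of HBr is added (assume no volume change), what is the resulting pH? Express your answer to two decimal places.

pH = 9.74

After neutralization: n(C6H5OH) = 0.321 mol, n(C6H5O-) = 0.158 mol.
pKa = −log(8.9 × 10^-11) = 10.051
Henderson–Hasselbalch with mole ratio 0.158/0.321: pH = 10.051 + (-0.308)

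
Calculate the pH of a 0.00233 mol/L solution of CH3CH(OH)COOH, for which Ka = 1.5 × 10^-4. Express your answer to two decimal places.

pH = 3.28

CH3CH(OH)COOH ⇌ CH3CH(OH)COO- + H+
From the ICE table, Ka = [H+]²/(0.00233 − [H+]) = 1.5 × 10^-4.
[H+] is not negligible relative to C₀; solve [H+]² + 0.00015·[H+] − 3.49e-07 = 0.
[H+] = [−0.00015 + √(0.00015² + 1.4e-06)]/2 = 5.21 × 10^-4 M
pH = −log(5.21 × 10^-4) = 3.28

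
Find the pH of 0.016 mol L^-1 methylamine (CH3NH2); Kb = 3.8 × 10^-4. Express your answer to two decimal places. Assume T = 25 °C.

CH3NH2 + H2O ⇌ CH3NH3+ + OH-
Let x = [OH-] at equilibrium. Kb = x²/(0.016 − x).
x is not negligible relative to C₀; solve x² + 0.00038·x − 6.08e-06 = 0.
x = [−0.00038 + √(0.00038² + 2.43e-05)]/2 = 2.28 × 10^-3 M
pOH = 2.64, so pH = 14.00 − pOH = 11.36

pH = 11.36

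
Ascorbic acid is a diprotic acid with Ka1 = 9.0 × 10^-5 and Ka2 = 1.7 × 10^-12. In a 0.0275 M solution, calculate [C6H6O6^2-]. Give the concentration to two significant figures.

First ionization gives [H+] ≈ [HC6H6O6-] = 1.53 × 10^-3 M.
Second step: Ka2 = [H+][C6H6O6^2-]/[HC6H6O6-] ≈ [C6H6O6^2-] (since [H+] ≈ [HC6H6O6-]).
So [C6H6O6^2-] ≈ Ka2.

1.7 × 10^-12 M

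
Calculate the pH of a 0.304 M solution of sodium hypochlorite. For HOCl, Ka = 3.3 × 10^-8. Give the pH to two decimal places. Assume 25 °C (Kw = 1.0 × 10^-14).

pH = 10.48

OCl- is the conjugate base of the weak acid HOCl.
Kb = Kw/Ka = 1.0×10^-14 / 3.3 × 10^-8 = 3.03 × 10^-7
Kb = [OH-]²/(0.304 − [OH-]) = 3.03 × 10^-7
Neglecting [OH-] in the denominator: [OH-] = √(3.03 × 10^-7 × 0.304) = 3.03 × 10^-4 M
Check: 0.1% ionized — well under 5%, approximation valid.
pOH = −log(3.03 × 10^-4) = 3.52; pH = 14.00 − 3.52 = 10.48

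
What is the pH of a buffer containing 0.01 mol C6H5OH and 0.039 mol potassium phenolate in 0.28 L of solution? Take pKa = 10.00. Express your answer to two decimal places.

Using pH = pKa + log([base]/[acid]) with [base]/[acid] = 0.039/0.01:
pH = 10.00 + (+0.591) = 10.59

pH = 10.59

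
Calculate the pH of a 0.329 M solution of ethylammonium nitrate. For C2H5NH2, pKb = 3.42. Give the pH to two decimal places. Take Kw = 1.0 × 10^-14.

pH = 5.53

C2H5NH3+ is the conjugate acid of the weak base C2H5NH2.
Kb = 10^(−3.42) = 3.80 × 10^-4
Ka = Kw/Kb = 1.0×10^-14 / 3.80 × 10^-4 = 2.63 × 10^-11
Ka = [H+]²/(0.329 − [H+]) = 2.63 × 10^-11
Since Ka ≪ C₀, [H+] ≈ √(Ka·C₀) = 2.94 × 10^-6 M.
pH = −log(2.94 × 10^-6) = 5.53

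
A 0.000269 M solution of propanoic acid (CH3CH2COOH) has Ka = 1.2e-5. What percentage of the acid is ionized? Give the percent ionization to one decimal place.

CH3CH2COOH ⇌ CH3CH2COO- + H+; let x = [H+] at equilibrium.
Solve x² + 1.2e-05x − 3.23e-09 = 0 → x = 5.11 × 10^-5 M
Fraction ionized = 5.11 × 10^-5 / 0.000269 = 0.1900 → 19.0%

19.0%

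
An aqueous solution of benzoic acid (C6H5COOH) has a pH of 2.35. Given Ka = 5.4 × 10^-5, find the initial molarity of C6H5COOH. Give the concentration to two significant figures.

C₀ = 3.7 × 10^-1 M

[H+] = 10^(-2.35) = 4.47 × 10^-3 M = x
Ka = x²/(C₀ − x) ⇒ C₀ = x + x²/Ka
C₀ = 4.47 × 10^-3 + (4.47 × 10^-3)²/(5.4 × 10^-5) = 3.74 × 10^-1 M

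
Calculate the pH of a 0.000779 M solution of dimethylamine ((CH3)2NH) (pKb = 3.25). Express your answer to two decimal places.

pH = 10.64

(CH3)2NH + H2O ⇌ (CH3)2NH2+ + OH-
Kb = 10^(−3.25) = 5.62 × 10^-4
Let x = [OH-] at equilibrium. Kb = x²/(0.000779 − x).
Here C₀/Kb ≈ 1.39, so the small-x approximation fails. Use the quadratic:
x = (−Kb + √(Kb² + 4·Kb·C₀))/2 = 4.38 × 10^-4 M
pOH = −log(4.38 × 10^-4) = 3.36; pH = 14.00 − 3.36 = 10.64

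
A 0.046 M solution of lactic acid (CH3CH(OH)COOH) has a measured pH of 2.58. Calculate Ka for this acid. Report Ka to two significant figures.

[H+] = 10^(-2.58) = 2.63 × 10^-3 M
At equilibrium [HA] = 0.046 − 2.63 × 10^-3 = 4.34 × 10^-2 M
Ka = [H+][A-]/[HA] = (2.63 × 10^-3)² / 4.34 × 10^-2 = 1.6 × 10^-4

Ka = 1.6 × 10^-4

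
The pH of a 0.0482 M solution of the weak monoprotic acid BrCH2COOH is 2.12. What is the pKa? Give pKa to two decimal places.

[H+] = 10^(-2.12) = 7.59 × 10^-3 M
At equilibrium [HA] = 0.0482 − 7.59 × 10^-3 = 4.06 × 10^-2 M
Ka = [H+][A-]/[HA] = (7.59 × 10^-3)² / 4.06 × 10^-2 = 1.42 × 10^-3
pKa = -log(1.42 × 10^-3) = 2.85

pKa = 2.85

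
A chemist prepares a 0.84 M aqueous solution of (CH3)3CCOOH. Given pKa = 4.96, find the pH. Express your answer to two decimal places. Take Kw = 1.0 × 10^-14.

(CH3)3CCOOH ⇌ (CH3)3CCOO- + H+
Ka = 10^(−4.96) = 1.10 × 10^-5
Ka = [H+]²/(0.84 − [H+]) = 1.10 × 10^-5
Assume [H+] ≪ 0.84: [H+] ≈ √(1.10 × 10^-5 × 0.84) = 3.04 × 10^-3 M
pH = −log[H+] = −log(3.04 × 10^-3) = 2.52

pH = 2.52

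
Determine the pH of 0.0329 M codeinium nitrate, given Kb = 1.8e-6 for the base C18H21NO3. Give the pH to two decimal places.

pH = 4.87

C18H22NO3+ is the conjugate acid of the weak base C18H21NO3.
Ka = Kw/Kb = 1.0×10^-14 / 1.8 × 10^-6 = 5.56 × 10^-9
Ka = x²/(0.0329 − x) = 5.56 × 10^-9
Since Ka ≪ C₀, x ≈ √(Ka·C₀) = 1.35 × 10^-5 M.
Check: 0.041% ionized — well under 5%, approximation valid.
pH = −log[H+] = −log(1.35 × 10^-5) = 4.87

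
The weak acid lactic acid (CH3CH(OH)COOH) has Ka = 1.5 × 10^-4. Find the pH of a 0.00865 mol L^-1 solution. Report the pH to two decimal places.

pH = 2.97

CH3CH(OH)COOH ⇌ CH3CH(OH)COO- + H+
Ka = [H+]²/(0.00865 − [H+]) = 1.5 × 10^-4
The 5% rule fails; solving [H+]² + Ka·[H+] − Ka·C₀ = 0 exactly:
[H+] = [−0.00015 + √(0.00015² + 5.19e-06)]/2 = 1.07 × 10^-3 M
pH = −log[H+] = −log(1.07 × 10^-3) = 2.97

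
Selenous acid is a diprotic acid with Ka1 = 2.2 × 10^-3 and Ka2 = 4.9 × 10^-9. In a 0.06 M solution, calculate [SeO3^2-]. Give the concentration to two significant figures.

First ionization gives [H+] ≈ [HSeO3-] = 1.04 × 10^-2 M.
Second step: Ka2 = [H+][SeO3^2-]/[HSeO3-] ≈ [SeO3^2-] (since [H+] ≈ [HSeO3-]).
So [SeO3^2-] ≈ Ka2.

4.9 × 10^-9 M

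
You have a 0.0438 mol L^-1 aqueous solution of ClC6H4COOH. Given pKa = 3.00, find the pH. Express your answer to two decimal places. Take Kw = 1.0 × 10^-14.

ClC6H4COOH ⇌ ClC6H4COO- + H+
Ka = 10^(−3.00) = 1.00 × 10^-3
Ka = x²/(0.0438 − x) = 1.00 × 10^-3
Here C₀/Ka ≈ 43.8, so the small-x approximation fails. Use the quadratic:
x = (−Ka + √(Ka² + 4·Ka·C₀))/2 = 6.14 × 10^-3 M
pH = −log(6.14 × 10^-3) = 2.21

pH = 2.21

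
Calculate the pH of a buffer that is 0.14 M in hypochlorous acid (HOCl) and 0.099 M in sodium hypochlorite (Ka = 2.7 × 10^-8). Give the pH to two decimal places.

pH = 7.42

pKa = −log(2.7 × 10^-8) = 7.569
pH = pKa + log([A⁻]/[HA]) = 7.569 + log(0.099/0.14)
pH = 7.569 + (-0.150) = 7.42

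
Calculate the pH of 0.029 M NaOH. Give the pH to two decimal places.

pH = 12.46

NaOH is a strong base; [OH-] = 0.029 M.
pOH = -log(0.029) = 1.54
pH = 14.00 - 1.54 = 12.46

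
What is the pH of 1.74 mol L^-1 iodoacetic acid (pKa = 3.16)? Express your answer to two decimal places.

ICH2COOH ⇌ ICH2COO- + H+
Ka = 10^(−3.16) = 6.92 × 10^-4
From the ICE table, Ka = [H+]²/(1.74 − [H+]) = 6.92 × 10^-4.
Assume [H+] ≪ 1.74: [H+] ≈ √(6.92 × 10^-4 × 1.74) = 3.47 × 10^-2 M
([H+]/C₀ = 2% < 5%, so the approximation holds.)
pH = −log[H+] = −log(3.47 × 10^-2) = 1.46

pH = 1.46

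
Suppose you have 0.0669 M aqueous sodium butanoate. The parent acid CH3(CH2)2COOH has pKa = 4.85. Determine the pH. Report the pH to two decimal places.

pH = 8.84

CH3(CH2)2COO- is the conjugate base of the weak acid CH3(CH2)2COOH.
Ka = 10^(−4.85) = 1.41 × 10^-5
Kb = Kw/Ka = 1.0×10^-14 / 1.41 × 10^-5 = 7.09 × 10^-10
From the ICE table, Kb = [OH-]²/(0.0669 − [OH-]) = 7.09 × 10^-10.
Neglecting [OH-] in the denominator: [OH-] = √(7.09 × 10^-10 × 0.0669) = 6.89 × 10^-6 M
pOH = −log(6.89 × 10^-6) = 5.16; pH = 14.00 − 5.16 = 8.84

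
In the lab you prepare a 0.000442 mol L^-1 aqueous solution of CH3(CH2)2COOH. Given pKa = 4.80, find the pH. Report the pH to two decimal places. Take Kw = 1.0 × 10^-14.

CH3(CH2)2COOH ⇌ CH3(CH2)2COO- + H+
Ka = 10^(−4.80) = 1.58 × 10^-5
From the ICE table, Ka = [H+]²/(0.000442 − [H+]) = 1.58 × 10^-5.
[H+] is not negligible relative to C₀; solve [H+]² + 1.58e-05·[H+] − 6.98e-09 = 0.
[H+] = [−1.58e-05 + √(1.58e-05² + 2.79e-08)]/2 = 7.60 × 10^-5 M
pH = −log[H+] = −log(7.60 × 10^-5) = 4.12

pH = 4.12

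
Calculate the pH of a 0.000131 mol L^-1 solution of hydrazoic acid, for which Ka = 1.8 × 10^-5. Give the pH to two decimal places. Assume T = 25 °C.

pH = 4.39

HN3 ⇌ N3- + H+
From the ICE table, Ka = x²/(0.000131 − x) = 1.8 × 10^-5.
x is not negligible relative to C₀; solve x² + 1.8e-05·x − 2.36e-09 = 0.
x = (−Ka + √(Ka² + 4·Ka·C₀))/2 = 4.04 × 10^-5 M
pH = −log(4.04 × 10^-5) = 4.39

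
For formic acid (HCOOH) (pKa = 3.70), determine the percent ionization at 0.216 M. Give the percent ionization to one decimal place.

3.0%

HCOOH ⇌ HCOO- + H+; let x = [H+] at equilibrium.
Ka = 10^(−3.70) = 2.00 × 10^-4
x ≈ √(Ka·C₀) = √(2.00 × 10^-4 × 0.216) = 6.57 × 10^-3 M
Fraction ionized = 6.57 × 10^-3 / 0.216 = 0.0304 → 3.0%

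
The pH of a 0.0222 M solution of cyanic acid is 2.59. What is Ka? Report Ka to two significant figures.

[H+] = 10^(-2.59) = 2.57 × 10^-3 M
At equilibrium [HA] = 0.0222 − 2.57 × 10^-3 = 1.96 × 10^-2 M
Ka = [H+][A-]/[HA] = (2.57 × 10^-3)² / 1.96 × 10^-2 = 3.4 × 10^-4

Ka = 3.4 × 10^-4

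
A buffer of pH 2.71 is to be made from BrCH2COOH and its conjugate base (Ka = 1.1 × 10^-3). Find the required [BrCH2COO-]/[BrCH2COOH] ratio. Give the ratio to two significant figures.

ratio = 0.56

pKa = -log(1.1 × 10^-3) = 2.959
pH = pKa + log(r) ⇒ log(r) = 2.71 − 2.959 = -0.249
r = [BrCH2COO-]/[BrCH2COOH] = 10^(-0.249) = 0.564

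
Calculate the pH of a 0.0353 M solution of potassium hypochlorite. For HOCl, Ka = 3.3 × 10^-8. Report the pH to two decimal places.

pH = 10.01

OCl- is the conjugate base of the weak acid HOCl.
Kb = Kw/Ka = 1.0×10^-14 / 3.3 × 10^-8 = 3.03 × 10^-7
Kb = [OH-]²/(0.0353 − [OH-]) = 3.03 × 10^-7
Neglecting [OH-] in the denominator: [OH-] = √(3.03 × 10^-7 × 0.0353) = 1.03 × 10^-4 M
pOH = −log(1.03 × 10^-4) = 3.99; pH = 14.00 − 3.99 = 10.01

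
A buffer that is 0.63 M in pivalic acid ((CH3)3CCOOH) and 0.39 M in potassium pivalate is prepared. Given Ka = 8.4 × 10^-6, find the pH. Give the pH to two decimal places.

pH = 4.87

pKa = −log(8.4 × 10^-6) = 5.076
Using pH = pKa + log([base]/[acid]) with [base]/[acid] = 0.39/0.63:
pH = 5.076 + (-0.208) = 4.87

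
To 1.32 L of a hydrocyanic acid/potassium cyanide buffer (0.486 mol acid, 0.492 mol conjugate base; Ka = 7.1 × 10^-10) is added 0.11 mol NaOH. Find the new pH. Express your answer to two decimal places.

pH = 9.35

After neutralization: n(HCN) = 0.376 mol, n(CN-) = 0.602 mol.
pKa = −log(7.1 × 10^-10) = 9.149
pH = pKa + log([A⁻]/[HA]) = 9.149 + log(0.602/0.376) = 9.149 +0.204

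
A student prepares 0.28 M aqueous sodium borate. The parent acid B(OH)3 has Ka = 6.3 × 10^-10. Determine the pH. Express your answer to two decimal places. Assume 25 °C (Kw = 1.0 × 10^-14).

B(OH)4- is the conjugate base of the weak acid B(OH)3.
Kb = Kw/Ka = 1.0×10^-14 / 6.3 × 10^-10 = 1.59 × 10^-5
From the ICE table, Kb = x²/(0.28 − x) = 1.59 × 10^-5.
Neglecting x in the denominator: x = √(1.59 × 10^-5 × 0.28) = 2.11 × 10^-3 M
(x/C₀ = 0.75% < 5%, so the approximation holds.)
pOH = 2.68, so pH = 14.00 − pOH = 11.32

pH = 11.32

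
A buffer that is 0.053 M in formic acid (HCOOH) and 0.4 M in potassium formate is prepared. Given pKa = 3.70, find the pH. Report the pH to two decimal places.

Using pH = pKa + log([base]/[acid]) with [base]/[acid] = 0.4/0.053:
pH = 3.70 + (+0.878) = 4.58

pH = 4.58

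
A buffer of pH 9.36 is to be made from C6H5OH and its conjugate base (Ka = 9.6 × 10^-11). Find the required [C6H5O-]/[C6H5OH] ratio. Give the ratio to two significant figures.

pKa = -log(9.6 × 10^-11) = 10.018
pH = pKa + log(r) ⇒ log(r) = 9.36 − 10.018 = -0.658
r = [C6H5O-]/[C6H5OH] = 10^(-0.658) = 0.22

ratio = 0.22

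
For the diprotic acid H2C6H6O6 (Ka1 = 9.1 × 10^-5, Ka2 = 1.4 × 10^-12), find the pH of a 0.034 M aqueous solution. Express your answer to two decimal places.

Ka1 ≫ Ka2, so treat the first dissociation as the only significant source of H+.
Ka1 = x²/(0.034 − x) = 9.1 × 10^-5
Solving the quadratic: x = (−Ka1 + √(Ka1² + 4·Ka1·C₀))/2 = 1.71 × 10^-3 M
pH = −log(1.71 × 10^-3) = 2.77

pH = 2.77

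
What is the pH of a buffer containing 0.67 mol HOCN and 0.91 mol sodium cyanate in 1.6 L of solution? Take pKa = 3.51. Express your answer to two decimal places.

pH = 3.64

Using pH = pKa + log([base]/[acid]) with [base]/[acid] = 0.91/0.67:
pH = 3.51 + (+0.133) = 3.64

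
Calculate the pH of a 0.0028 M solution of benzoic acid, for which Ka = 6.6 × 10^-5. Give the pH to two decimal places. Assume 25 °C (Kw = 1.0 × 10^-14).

C6H5COOH ⇌ C6H5COO- + H+
Ka = [H+]²/(0.0028 − [H+]) = 6.6 × 10^-5
The 5% rule fails; solving [H+]² + Ka·[H+] − Ka·C₀ = 0 exactly:
[H+] = (−Ka + √(Ka² + 4·Ka·C₀))/2 = 3.98 × 10^-4 M
pH = −log[H+] = −log(3.98 × 10^-4) = 3.40

pH = 3.40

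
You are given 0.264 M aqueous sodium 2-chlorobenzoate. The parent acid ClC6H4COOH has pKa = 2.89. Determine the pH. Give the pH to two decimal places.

ClC6H4COO- is the conjugate base of the weak acid ClC6H4COOH.
Ka = 10^(−2.89) = 1.29 × 10^-3
Kb = Kw/Ka = 1.0×10^-14 / 1.29 × 10^-3 = 7.75 × 10^-12
Kb = [OH-]²/(0.264 − [OH-]) = 7.75 × 10^-12
Assume [OH-] ≪ 0.264: [OH-] ≈ √(7.75 × 10^-12 × 0.264) = 1.43 × 10^-6 M
pOH = 5.84, so pH = 14.00 − pOH = 8.16

pH = 8.16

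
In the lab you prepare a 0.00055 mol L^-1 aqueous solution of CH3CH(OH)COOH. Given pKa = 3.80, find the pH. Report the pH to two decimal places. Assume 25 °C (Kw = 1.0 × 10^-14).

pH = 3.65

CH3CH(OH)COOH ⇌ CH3CH(OH)COO- + H+
Ka = 10^(−3.80) = 1.58 × 10^-4
Let x = [H+] at equilibrium. Ka = x²/(0.00055 − x).
Here C₀/Ka ≈ 3.48, so the small-x approximation fails. Use the quadratic:
x = (−Ka + √(Ka² + 4·Ka·C₀))/2 = 2.26 × 10^-4 M
pH = −log[H+] = −log(2.26 × 10^-4) = 3.65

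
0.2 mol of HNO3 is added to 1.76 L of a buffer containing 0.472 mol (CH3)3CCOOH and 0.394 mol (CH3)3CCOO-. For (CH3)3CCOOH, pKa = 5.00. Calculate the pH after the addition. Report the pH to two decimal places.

pH = 4.46

After neutralization: n((CH3)3CCOOH) = 0.672 mol, n((CH3)3CCOO-) = 0.194 mol.
pH = pKa + log([A⁻]/[HA]) = 5.00 + log(0.194/0.672) = 5.00 -0.540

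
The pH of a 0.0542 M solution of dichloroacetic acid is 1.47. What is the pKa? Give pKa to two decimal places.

[H+] = 10^(-1.47) = 3.39 × 10^-2 M
At equilibrium [HA] = 0.0542 − 3.39 × 10^-2 = 2.03 × 10^-2 M
Ka = [H+][A-]/[HA] = (3.39 × 10^-2)² / 2.03 × 10^-2 = 5.66 × 10^-2
pKa = -log(5.66 × 10^-2) = 1.25

pKa = 1.25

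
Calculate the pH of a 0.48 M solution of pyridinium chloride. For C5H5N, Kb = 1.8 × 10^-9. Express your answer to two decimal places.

C5H5NH+ is the conjugate acid of the weak base C5H5N.
Ka = Kw/Kb = 1.0×10^-14 / 1.8 × 10^-9 = 5.56 × 10^-6
Ka = x²/(0.48 − x) = 5.56 × 10^-6
Neglecting x in the denominator: x = √(5.56 × 10^-6 × 0.48) = 1.63 × 10^-3 M
Check: 0.34% ionized — well under 5%, approximation valid.
pH = −log[H+] = −log(1.63 × 10^-3) = 2.79

pH = 2.79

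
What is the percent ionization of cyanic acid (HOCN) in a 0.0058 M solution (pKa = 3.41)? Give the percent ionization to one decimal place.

22.8%

HOCN ⇌ OCN- + H+; let x = [H+] at equilibrium.
Ka = 10^(−3.41) = 3.89 × 10^-4
Ka = x²/(C₀ − x); solving the quadratic gives x = 1.32 × 10^-3 M.
Fraction ionized = 1.32 × 10^-3 / 0.0058 = 0.2276 → 22.8%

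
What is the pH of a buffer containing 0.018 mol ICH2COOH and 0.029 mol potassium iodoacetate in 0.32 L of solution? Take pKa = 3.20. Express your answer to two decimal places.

Henderson–Hasselbalch: pH = pKa + log([ICH2COO-]/[ICH2COOH]) = 3.20 + log(0.029/0.018)
pH = 3.20 + (+0.207) = 3.41

pH = 3.41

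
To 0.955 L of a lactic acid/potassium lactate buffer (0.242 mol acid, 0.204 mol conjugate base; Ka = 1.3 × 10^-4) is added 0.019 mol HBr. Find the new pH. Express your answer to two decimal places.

After neutralization: n(CH3CH(OH)COOH) = 0.261 mol, n(CH3CH(OH)COO-) = 0.185 mol.
pKa = −log(1.3 × 10^-4) = 3.886
pH = pKa + log(n_CH3CH(OH)COO-/n_CH3CH(OH)COOH) = 3.886 + log(0.185/0.261) = 3.886 + (-0.149)

pH = 3.74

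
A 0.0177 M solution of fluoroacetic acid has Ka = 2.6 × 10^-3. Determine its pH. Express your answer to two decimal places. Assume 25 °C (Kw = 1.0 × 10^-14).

pH = 2.25

FCH2COOH ⇌ FCH2COO- + H+
Ka = [H+]²/(0.0177 − [H+]) = 2.6 × 10^-3
Here C₀/Ka ≈ 6.81, so the small-[H+] approximation fails. Use the quadratic:
[H+] = (−Ka + √(Ka² + 4·Ka·C₀))/2 = 5.61 × 10^-3 M
pH = −log(5.61 × 10^-3) = 2.25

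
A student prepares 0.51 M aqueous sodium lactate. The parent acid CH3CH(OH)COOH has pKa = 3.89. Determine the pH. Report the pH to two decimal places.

CH3CH(OH)COO- is the conjugate base of the weak acid CH3CH(OH)COOH.
Ka = 10^(−3.89) = 1.29 × 10^-4
Kb = Kw/Ka = 1.0×10^-14 / 1.29 × 10^-4 = 7.75 × 10^-11
From the ICE table, Kb = x²/(0.51 − x) = 7.75 × 10^-11.
Assume x ≪ 0.51: x ≈ √(7.75 × 10^-11 × 0.51) = 6.29 × 10^-6 M
Check: 0.0012% ionized — well under 5%, approximation valid.
pOH = 5.20, so pH = 14.00 − pOH = 8.80

pH = 8.80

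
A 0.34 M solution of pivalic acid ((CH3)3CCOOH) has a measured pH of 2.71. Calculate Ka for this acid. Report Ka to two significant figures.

[H+] = 10^(-2.71) = 1.95 × 10^-3 M
At equilibrium [HA] = 0.34 − 1.95 × 10^-3 = 3.38 × 10^-1 M
Ka = [H+][A-]/[HA] = (1.95 × 10^-3)² / 3.38 × 10^-1 = 1.1 × 10^-5

Ka = 1.1 × 10^-5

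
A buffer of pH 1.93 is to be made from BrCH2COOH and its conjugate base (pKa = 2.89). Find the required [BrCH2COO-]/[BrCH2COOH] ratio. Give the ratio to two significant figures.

ratio = 0.11

pH = pKa + log(r) ⇒ log(r) = 1.93 − 2.89 = -0.96
r = [BrCH2COO-]/[BrCH2COOH] = 10^(-0.96) = 0.11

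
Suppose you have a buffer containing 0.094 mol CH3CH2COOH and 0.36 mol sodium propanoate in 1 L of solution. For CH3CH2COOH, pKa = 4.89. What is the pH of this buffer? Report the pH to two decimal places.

pH = 5.47

pH = pKa + log([A⁻]/[HA]) = 4.89 + log(0.36/0.094)
pH = 4.89 + (+0.583) = 5.47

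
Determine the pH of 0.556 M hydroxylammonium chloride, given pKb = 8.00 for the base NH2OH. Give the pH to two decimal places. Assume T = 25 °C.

pH = 3.13

NH3OH+ is the conjugate acid of the weak base NH2OH.
Kb = 10^(−8.00) = 1.00 × 10^-8
Ka = Kw/Kb = 1.0×10^-14 / 1.00 × 10^-8 = 1.00 × 10^-6
Let x = [H+] at equilibrium. Ka = x²/(0.556 − x).
Neglecting x in the denominator: x = √(1.00 × 10^-6 × 0.556) = 7.46 × 10^-4 M
Check: 0.13% ionized — well under 5%, approximation valid.
pH = −log(7.46 × 10^-4) = 3.13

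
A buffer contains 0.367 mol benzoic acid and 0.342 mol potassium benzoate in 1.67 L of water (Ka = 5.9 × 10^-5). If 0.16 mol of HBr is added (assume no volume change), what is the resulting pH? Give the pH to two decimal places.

Added H+ converts C6H5COO- to C6H5COOH: C6H5COOH → 0.527 mol, C6H5COO- → 0.182 mol.
pKa = −log(5.9 × 10^-5) = 4.229
pH = pKa + log(n_C6H5COO-/n_C6H5COOH) = 4.229 + log(0.182/0.527) = 4.229 + (-0.462)

pH = 3.77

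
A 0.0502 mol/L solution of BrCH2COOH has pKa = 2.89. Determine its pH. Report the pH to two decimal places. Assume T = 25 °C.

BrCH2COOH ⇌ BrCH2COO- + H+
Ka = 10^(−2.89) = 1.29 × 10^-3
Let x = [H+] at equilibrium. Ka = x²/(0.0502 − x).
The 5% rule fails; solving x² + Ka·x − Ka·C₀ = 0 exactly:
x = [−0.00129 + √(0.00129² + 0.000259)]/2 = 7.43 × 10^-3 M
pH = −log(7.43 × 10^-3) = 2.13

pH = 2.13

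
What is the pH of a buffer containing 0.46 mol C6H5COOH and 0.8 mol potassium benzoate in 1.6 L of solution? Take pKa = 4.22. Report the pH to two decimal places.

pH = 4.46

Henderson–Hasselbalch: pH = pKa + log([C6H5COO-]/[C6H5COOH]) = 4.22 + log(0.8/0.46)
pH = 4.22 + (+0.240) = 4.46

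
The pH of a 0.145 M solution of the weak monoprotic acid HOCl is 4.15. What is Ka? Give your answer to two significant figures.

Ka = 3.5 × 10^-8

[H+] = 10^(-4.15) = 7.08 × 10^-5 M
At equilibrium [HA] = 0.145 − 7.08 × 10^-5 = 1.45 × 10^-1 M
Ka = [H+][A-]/[HA] = (7.08 × 10^-5)² / 1.45 × 10^-1 = 3.5 × 10^-8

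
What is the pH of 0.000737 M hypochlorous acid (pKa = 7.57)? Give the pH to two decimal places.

pH = 5.35

HOCl ⇌ OCl- + H+
Ka = 10^(−7.57) = 2.69 × 10^-8
From the ICE table, Ka = [H+]²/(0.000737 − [H+]) = 2.69 × 10^-8.
Neglecting [H+] in the denominator: [H+] = √(2.69 × 10^-8 × 0.000737) = 4.45 × 10^-6 M
([H+]/C₀ = 0.6% < 5%, so the approximation holds.)
pH = −log(4.45 × 10^-6) = 5.35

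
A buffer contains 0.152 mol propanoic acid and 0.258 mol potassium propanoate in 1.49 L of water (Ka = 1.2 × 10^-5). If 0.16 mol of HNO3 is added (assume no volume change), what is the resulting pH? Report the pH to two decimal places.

Added H+ converts CH3CH2COO- to CH3CH2COOH: CH3CH2COOH → 0.312 mol, CH3CH2COO- → 0.098 mol.
pKa = −log(1.2 × 10^-5) = 4.921
pH = pKa + log([A⁻]/[HA]) = 4.921 + log(0.098/0.312) = 4.921 -0.503

pH = 4.42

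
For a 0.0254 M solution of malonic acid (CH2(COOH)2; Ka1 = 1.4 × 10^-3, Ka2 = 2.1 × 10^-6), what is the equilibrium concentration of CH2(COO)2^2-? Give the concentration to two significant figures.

First ionization gives [H+] ≈ [CH2(COOH)COO-] = 5.30 × 10^-3 M.
Second step: Ka2 = [H+][CH2(COO)2^2-]/[CH2(COOH)COO-] ≈ [CH2(COO)2^2-] (since [H+] ≈ [CH2(COOH)COO-]).
So [CH2(COO)2^2-] ≈ Ka2.

2.1 × 10^-6 M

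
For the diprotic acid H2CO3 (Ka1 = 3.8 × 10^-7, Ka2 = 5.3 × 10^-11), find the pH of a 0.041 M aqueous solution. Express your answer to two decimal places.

pH = 3.90

Since Ka1 ≫ Ka2, the first ionization dominates [H+].
Ka1 = x²/(0.041 − x) = 3.8 × 10^-7
x ≈ √(3.8 × 10^-7 × 0.041) = 1.25 × 10^-4 M
pH = −log(1.25 × 10^-4) = 3.90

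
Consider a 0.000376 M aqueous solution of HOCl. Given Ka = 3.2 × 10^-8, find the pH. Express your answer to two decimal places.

pH = 5.46

HOCl ⇌ OCl- + H+
Ka = [H+]²/(0.000376 − [H+]) = 3.2 × 10^-8
Assume [H+] ≪ 0.000376: [H+] ≈ √(3.2 × 10^-8 × 0.000376) = 3.47 × 10^-6 M
([H+]/C₀ = 0.92% < 5%, so the approximation holds.)
pH = −log(3.47 × 10^-6) = 5.46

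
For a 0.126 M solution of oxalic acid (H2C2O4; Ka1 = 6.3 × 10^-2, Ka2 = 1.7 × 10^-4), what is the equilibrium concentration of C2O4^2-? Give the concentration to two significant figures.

First ionization gives [H+] ≈ [HC2O4-] = 6.30 × 10^-2 M.
Second step: Ka2 = [H+][C2O4^2-]/[HC2O4-] ≈ [C2O4^2-] (since [H+] ≈ [HC2O4-]).
So [C2O4^2-] ≈ Ka2.

1.7 × 10^-4 M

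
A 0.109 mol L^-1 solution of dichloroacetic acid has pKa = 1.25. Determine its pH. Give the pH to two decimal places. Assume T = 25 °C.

pH = 1.26

Cl2CHCOOH ⇌ Cl2CHCOO- + H+
Ka = 10^(−1.25) = 5.62 × 10^-2
From the ICE table, Ka = [H+]²/(0.109 − [H+]) = 5.62 × 10^-2.
The 5% rule fails; solving [H+]² + Ka·[H+] − Ka·C₀ = 0 exactly:
[H+] = (−Ka + √(Ka² + 4·Ka·C₀))/2 = 5.51 × 10^-2 M
pH = −log[H+] = −log(5.51 × 10^-2) = 1.26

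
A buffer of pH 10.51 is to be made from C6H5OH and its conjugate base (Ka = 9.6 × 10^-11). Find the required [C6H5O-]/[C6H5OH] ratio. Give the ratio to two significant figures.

ratio = 3.1

pKa = -log(9.6 × 10^-11) = 10.018
pH = pKa + log(r) ⇒ log(r) = 10.51 − 10.018 = +0.492
r = [C6H5O-]/[C6H5OH] = 10^(+0.492) = 3.1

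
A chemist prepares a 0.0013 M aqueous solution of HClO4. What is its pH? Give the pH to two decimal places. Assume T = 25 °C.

HClO4 is a strong acid and dissociates completely, so [H+] = 0.0013 M.
pH = -log(0.0013) = 2.89

pH = 2.89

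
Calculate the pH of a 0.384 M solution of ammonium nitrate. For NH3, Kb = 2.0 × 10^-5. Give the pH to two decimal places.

pH = 4.86

NH4+ is the conjugate acid of the weak base NH3.
Ka = Kw/Kb = 1.0×10^-14 / 2.0 × 10^-5 = 5.00 × 10^-10
From the ICE table, Ka = x²/(0.384 − x) = 5.00 × 10^-10.
Since Ka ≪ C₀, x ≈ √(Ka·C₀) = 1.39 × 10^-5 M.
pH = −log[H+] = −log(1.39 × 10^-5) = 4.86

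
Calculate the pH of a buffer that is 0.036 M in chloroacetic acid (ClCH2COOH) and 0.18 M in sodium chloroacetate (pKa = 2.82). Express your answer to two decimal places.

pH = pKa + log([A⁻]/[HA]) = 2.82 + log(0.18/0.036)
pH = 2.82 + (+0.699) = 3.52

pH = 3.52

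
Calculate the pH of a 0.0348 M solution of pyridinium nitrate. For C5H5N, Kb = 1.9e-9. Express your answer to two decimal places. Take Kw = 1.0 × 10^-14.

C5H5NH+ is the conjugate acid of the weak base C5H5N.
Ka = Kw/Kb = 1.0×10^-14 / 1.9 × 10^-9 = 5.26 × 10^-6
From the ICE table, Ka = x²/(0.0348 − x) = 5.26 × 10^-6.
Assume x ≪ 0.0348: x ≈ √(5.26 × 10^-6 × 0.0348) = 4.28 × 10^-4 M
pH = −log[H+] = −log(4.28 × 10^-4) = 3.37

pH = 3.37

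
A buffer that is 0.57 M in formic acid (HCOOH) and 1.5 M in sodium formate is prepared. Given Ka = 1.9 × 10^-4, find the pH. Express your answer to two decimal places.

pH = 4.14

pKa = −log(1.9 × 10^-4) = 3.721
Using pH = pKa + log([base]/[acid]) with [base]/[acid] = 1.5/0.57:
pH = 3.721 + (+0.420) = 4.14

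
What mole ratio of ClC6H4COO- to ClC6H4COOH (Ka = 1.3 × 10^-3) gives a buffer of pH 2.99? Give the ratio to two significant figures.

pKa = -log(1.3 × 10^-3) = 2.886
pH = pKa + log(r) ⇒ log(r) = 2.99 − 2.886 = +0.104
r = [ClC6H4COO-]/[ClC6H4COOH] = 10^(+0.104) = 1.27

ratio = 1.3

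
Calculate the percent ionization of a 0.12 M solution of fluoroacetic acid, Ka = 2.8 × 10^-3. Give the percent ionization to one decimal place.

14.2%

FCH2COOH ⇌ FCH2COO- + H+; let x = [H+] at equilibrium.
Ka = x²/(C₀ − x); solving the quadratic gives x = 1.70 × 10^-2 M.
Fraction ionized = 1.70 × 10^-2 / 0.12 = 0.1417 → 14.2%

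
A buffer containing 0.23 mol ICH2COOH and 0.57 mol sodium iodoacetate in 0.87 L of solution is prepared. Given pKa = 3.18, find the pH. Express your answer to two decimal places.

Using pH = pKa + log([base]/[acid]) with [base]/[acid] = 0.57/0.23:
pH = 3.18 + (+0.394) = 3.57

pH = 3.57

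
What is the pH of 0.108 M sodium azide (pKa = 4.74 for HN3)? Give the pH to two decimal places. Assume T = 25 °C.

N3- is the conjugate base of the weak acid HN3.
Ka = 10^(−4.74) = 1.82 × 10^-5
Kb = Kw/Ka = 1.0×10^-14 / 1.82 × 10^-5 = 5.49 × 10^-10
From the ICE table, Kb = [OH-]²/(0.108 − [OH-]) = 5.49 × 10^-10.
Since Kb ≪ C₀, [OH-] ≈ √(Kb·C₀) = 7.70 × 10^-6 M.
pOH = −log(7.70 × 10^-6) = 5.11; pH = 14.00 − 5.11 = 8.89

pH = 8.89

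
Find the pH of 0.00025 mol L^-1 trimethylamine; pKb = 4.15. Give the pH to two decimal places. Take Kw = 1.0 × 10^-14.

(CH3)3N + H2O ⇌ (CH3)3NH+ + OH-
Kb = 10^(−4.15) = 7.08 × 10^-5
From the ICE table, Kb = [OH-]²/(0.00025 − [OH-]) = 7.08 × 10^-5.
The 5% rule fails; solving [OH-]² + Kb·[OH-] − Kb·C₀ = 0 exactly:
[OH-] = (−Kb + √(Kb² + 4·Kb·C₀))/2 = 1.02 × 10^-4 M
pOH = 3.99, so pH = 14.00 − pOH = 10.01

pH = 10.01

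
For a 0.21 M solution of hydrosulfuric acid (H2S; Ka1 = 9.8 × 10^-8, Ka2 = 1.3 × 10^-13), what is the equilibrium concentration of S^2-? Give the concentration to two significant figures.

1.3 × 10^-13 M

First ionization gives [H+] ≈ [HS-] = 1.43 × 10^-4 M.
Second step: Ka2 = [H+][S^2-]/[HS-] ≈ [S^2-] (since [H+] ≈ [HS-]).
So [S^2-] ≈ Ka2.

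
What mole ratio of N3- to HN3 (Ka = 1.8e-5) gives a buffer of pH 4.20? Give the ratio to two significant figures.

ratio = 0.29

pKa = -log(1.8 × 10^-5) = 4.745
pH = pKa + log(r) ⇒ log(r) = 4.20 − 4.745 = -0.545
r = [N3-]/[HN3] = 10^(-0.545) = 0.285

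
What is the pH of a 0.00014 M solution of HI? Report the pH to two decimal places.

pH = 3.85

HI is a strong acid and dissociates completely, so [H+] = 0.00014 M.
pH = -log(0.00014) = 3.85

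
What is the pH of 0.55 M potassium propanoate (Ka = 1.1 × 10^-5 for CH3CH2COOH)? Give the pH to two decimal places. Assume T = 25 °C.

CH3CH2COO- is the conjugate base of the weak acid CH3CH2COOH.
Kb = Kw/Ka = 1.0×10^-14 / 1.1 × 10^-5 = 9.09 × 10^-10
From the ICE table, Kb = x²/(0.55 − x) = 9.09 × 10^-10.
Neglecting x in the denominator: x = √(9.09 × 10^-10 × 0.55) = 2.24 × 10^-5 M
(x/C₀ = 0.0041% < 5%, so the approximation holds.)
pOH = −log(2.24 × 10^-5) = 4.65; pH = 14.00 − 4.65 = 9.35

pH = 9.35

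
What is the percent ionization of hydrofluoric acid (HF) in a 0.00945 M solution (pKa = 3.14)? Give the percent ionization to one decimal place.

24.1%

HF ⇌ F- + H+; let x = [H+] at equilibrium.
Ka = 10^(−3.14) = 7.24 × 10^-4
Ka = x²/(C₀ − x); solving the quadratic gives x = 2.28 × 10^-3 M.
% ionization = x/C₀ × 100% = 2.28 × 10^-3/0.00945 × 100% = 24.1%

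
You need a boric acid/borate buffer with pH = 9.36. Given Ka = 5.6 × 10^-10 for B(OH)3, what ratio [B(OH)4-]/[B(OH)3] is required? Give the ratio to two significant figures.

pKa = -log(5.6 × 10^-10) = 9.252
pH = pKa + log(r) ⇒ log(r) = 9.36 − 9.252 = +0.108
r = [B(OH)4-]/[B(OH)3] = 10^(+0.108) = 1.28

ratio = 1.3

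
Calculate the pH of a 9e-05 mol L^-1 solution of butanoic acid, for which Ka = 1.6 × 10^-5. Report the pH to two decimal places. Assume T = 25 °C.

CH3(CH2)2COOH ⇌ CH3(CH2)2COO- + H+
From the ICE table, Ka = [H+]²/(9e-05 − [H+]) = 1.6 × 10^-5.
The 5% rule fails; solving [H+]² + Ka·[H+] − Ka·C₀ = 0 exactly:
[H+] = (−Ka + √(Ka² + 4·Ka·C₀))/2 = 3.08 × 10^-5 M
pH = −log(3.08 × 10^-5) = 4.51

pH = 4.51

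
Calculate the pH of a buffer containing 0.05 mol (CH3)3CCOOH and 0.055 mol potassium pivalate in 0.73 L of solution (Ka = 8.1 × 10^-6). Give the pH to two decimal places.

pH = 5.13

pKa = −log(8.1 × 10^-6) = 5.092
pH = pKa + log([A⁻]/[HA]) = 5.092 + log(0.055/0.05)
pH = 5.092 + (+0.041) = 5.13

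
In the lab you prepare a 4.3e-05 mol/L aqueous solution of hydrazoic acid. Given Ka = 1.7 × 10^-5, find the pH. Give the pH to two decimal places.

pH = 4.70

HN3 ⇌ N3- + H+
Ka = x²/(4.3e-05 − x) = 1.7 × 10^-5
Here C₀/Ka ≈ 2.53, so the small-x approximation fails. Use the quadratic:
x = [−1.7e-05 + √(1.7e-05² + 2.92e-09)]/2 = 1.98 × 10^-5 M
pH = −log(1.98 × 10^-5) = 4.70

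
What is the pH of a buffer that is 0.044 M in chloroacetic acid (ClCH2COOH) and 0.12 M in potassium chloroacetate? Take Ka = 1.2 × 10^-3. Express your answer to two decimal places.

pH = 3.36

pKa = −log(1.2 × 10^-3) = 2.921
Henderson–Hasselbalch: pH = pKa + log([ClCH2COO-]/[ClCH2COOH]) = 2.921 + log(0.12/0.044)
pH = 2.921 + (+0.436) = 3.36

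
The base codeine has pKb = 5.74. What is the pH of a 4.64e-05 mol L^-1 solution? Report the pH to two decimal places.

pH = 8.92

C18H21NO3 + H2O ⇌ C18H22NO3+ + OH-
Kb = 10^(−5.74) = 1.82 × 10^-6
Kb = x²/(4.64e-05 − x) = 1.82 × 10^-6
Here C₀/Kb ≈ 25.5, so the small-x approximation fails. Use the quadratic:
x = [−1.82e-06 + √(1.82e-06² + 3.38e-10)]/2 = 8.32 × 10^-6 M
pOH = 5.08, so pH = 14.00 − pOH = 8.92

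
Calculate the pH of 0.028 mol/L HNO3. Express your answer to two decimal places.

HNO3 is a strong acid and dissociates completely, so [H+] = 0.028 M.
pH = -log(0.028) = 1.55

pH = 1.55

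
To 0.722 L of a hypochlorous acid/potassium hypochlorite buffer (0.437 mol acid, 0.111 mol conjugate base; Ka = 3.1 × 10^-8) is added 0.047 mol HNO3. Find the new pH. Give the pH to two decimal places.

Added H+ converts OCl- to HOCl: HOCl → 0.484 mol, OCl- → 0.064 mol.
pKa = −log(3.1 × 10^-8) = 7.509
pH = pKa + log(n_OCl-/n_HOCl) = 7.509 + log(0.064/0.484) = 7.509 + (-0.879)

pH = 6.63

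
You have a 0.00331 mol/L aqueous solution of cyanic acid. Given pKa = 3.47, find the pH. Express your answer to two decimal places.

pH = 3.04

HOCN ⇌ OCN- + H+
Ka = 10^(−3.47) = 3.39 × 10^-4
Ka = [H+]²/(0.00331 − [H+]) = 3.39 × 10^-4
[H+] is not negligible relative to C₀; solve [H+]² + 0.000339·[H+] − 1.12e-06 = 0.
[H+] = (−Ka + √(Ka² + 4·Ka·C₀))/2 = 9.03 × 10^-4 M
pH = −log(9.03 × 10^-4) = 3.04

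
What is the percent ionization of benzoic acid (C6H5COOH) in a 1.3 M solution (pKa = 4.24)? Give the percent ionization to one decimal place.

0.7%

C6H5COOH ⇌ C6H5COO- + H+; let x = [H+] at equilibrium.
Ka = 10^(−4.24) = 5.75 × 10^-5
x ≈ √(Ka·C₀) = √(5.75 × 10^-5 × 1.3) = 8.65 × 10^-3 M
Fraction ionized = 8.65 × 10^-3 / 1.3 = 0.0067 → 0.7%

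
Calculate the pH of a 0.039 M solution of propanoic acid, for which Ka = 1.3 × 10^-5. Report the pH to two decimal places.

pH = 3.15

CH3CH2COOH ⇌ CH3CH2COO- + H+
From the ICE table, Ka = x²/(0.039 − x) = 1.3 × 10^-5.
Neglecting x in the denominator: x = √(1.3 × 10^-5 × 0.039) = 7.12 × 10^-4 M
pH = −log[H+] = −log(7.12 × 10^-4) = 3.15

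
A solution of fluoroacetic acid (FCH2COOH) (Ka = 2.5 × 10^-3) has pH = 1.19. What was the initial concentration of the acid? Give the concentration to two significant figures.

[H+] = 10^(-1.19) = 6.46 × 10^-2 M = x
Ka = x²/(C₀ − x) ⇒ C₀ = x + x²/Ka
C₀ = 6.46 × 10^-2 + (6.46 × 10^-2)²/(2.5 × 10^-3) = 1.73 M

C₀ = 1.7 M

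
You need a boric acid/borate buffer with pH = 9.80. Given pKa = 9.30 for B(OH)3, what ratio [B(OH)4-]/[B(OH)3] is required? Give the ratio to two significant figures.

pH = pKa + log(r) ⇒ log(r) = 9.80 − 9.30 = +0.50
r = [B(OH)4-]/[B(OH)3] = 10^(+0.50) = 3.16

ratio = 3.2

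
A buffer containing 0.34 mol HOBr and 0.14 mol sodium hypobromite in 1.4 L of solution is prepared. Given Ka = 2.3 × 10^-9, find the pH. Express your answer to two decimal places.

pKa = −log(2.3 × 10^-9) = 8.638
Henderson–Hasselbalch: pH = pKa + log([OBr-]/[HOBr]) = 8.638 + log(0.14/0.34)
pH = 8.638 + (-0.385) = 8.25

pH = 8.25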